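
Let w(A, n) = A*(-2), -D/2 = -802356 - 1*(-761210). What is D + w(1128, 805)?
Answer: 80036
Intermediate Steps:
D = 82292 (D = -2*(-802356 - 1*(-761210)) = -2*(-802356 + 761210) = -2*(-41146) = 82292)
w(A, n) = -2*A
D + w(1128, 805) = 82292 - 2*1128 = 82292 - 2256 = 80036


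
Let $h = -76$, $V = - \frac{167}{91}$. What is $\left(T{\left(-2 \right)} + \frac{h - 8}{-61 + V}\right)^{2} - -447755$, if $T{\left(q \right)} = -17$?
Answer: $\frac{406877936124}{908209} \approx 4.48 \cdot 10^{5}$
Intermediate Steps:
$V = - \frac{167}{91}$ ($V = \left(-167\right) \frac{1}{91} = - \frac{167}{91} \approx -1.8352$)
$\left(T{\left(-2 \right)} + \frac{h - 8}{-61 + V}\right)^{2} - -447755 = \left(-17 + \frac{-76 - 8}{-61 - \frac{167}{91}}\right)^{2} - -447755 = \left(-17 - \frac{84}{- \frac{5718}{91}}\right)^{2} + 447755 = \left(-17 - - \frac{1274}{953}\right)^{2} + 447755 = \left(-17 + \frac{1274}{953}\right)^{2} + 447755 = \left(- \frac{14927}{953}\right)^{2} + 447755 = \frac{222815329}{908209} + 447755 = \frac{406877936124}{908209}$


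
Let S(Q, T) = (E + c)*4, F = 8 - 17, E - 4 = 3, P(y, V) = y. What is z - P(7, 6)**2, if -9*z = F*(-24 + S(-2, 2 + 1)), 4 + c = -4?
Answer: -77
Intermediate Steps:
E = 7 (E = 4 + 3 = 7)
c = -8 (c = -4 - 4 = -8)
F = -9
S(Q, T) = -4 (S(Q, T) = (7 - 8)*4 = -1*4 = -4)
z = -28 (z = -(-1)*(-24 - 4) = -(-1)*(-28) = -1/9*252 = -28)
z - P(7, 6)**2 = -28 - 1*7**2 = -28 - 1*49 = -28 - 49 = -77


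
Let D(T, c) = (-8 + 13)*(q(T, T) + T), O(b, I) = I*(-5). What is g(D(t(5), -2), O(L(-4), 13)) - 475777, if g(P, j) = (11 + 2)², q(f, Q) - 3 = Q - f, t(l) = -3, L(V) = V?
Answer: -475608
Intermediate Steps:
q(f, Q) = 3 + Q - f (q(f, Q) = 3 + (Q - f) = 3 + Q - f)
O(b, I) = -5*I
D(T, c) = 15 + 5*T (D(T, c) = (-8 + 13)*((3 + T - T) + T) = 5*(3 + T) = 15 + 5*T)
g(P, j) = 169 (g(P, j) = 13² = 169)
g(D(t(5), -2), O(L(-4), 13)) - 475777 = 169 - 475777 = -475608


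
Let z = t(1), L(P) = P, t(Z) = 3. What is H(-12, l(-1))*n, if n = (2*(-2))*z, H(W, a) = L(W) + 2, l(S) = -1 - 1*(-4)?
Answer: 120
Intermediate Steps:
z = 3
l(S) = 3 (l(S) = -1 + 4 = 3)
H(W, a) = 2 + W (H(W, a) = W + 2 = 2 + W)
n = -12 (n = (2*(-2))*3 = -4*3 = -12)
H(-12, l(-1))*n = (2 - 12)*(-12) = -10*(-12) = 120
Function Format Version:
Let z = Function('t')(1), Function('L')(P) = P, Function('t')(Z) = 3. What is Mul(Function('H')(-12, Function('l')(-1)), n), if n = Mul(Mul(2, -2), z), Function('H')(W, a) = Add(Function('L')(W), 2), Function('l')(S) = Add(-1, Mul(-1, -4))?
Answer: 120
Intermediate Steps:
z = 3
Function('l')(S) = 3 (Function('l')(S) = Add(-1, 4) = 3)
Function('H')(W, a) = Add(2, W) (Function('H')(W, a) = Add(W, 2) = Add(2, W))
n = -12 (n = Mul(Mul(2, -2), 3) = Mul(-4, 3) = -12)
Mul(Function('H')(-12, Function('l')(-1)), n) = Mul(Add(2, -12), -12) = Mul(-10, -12) = 120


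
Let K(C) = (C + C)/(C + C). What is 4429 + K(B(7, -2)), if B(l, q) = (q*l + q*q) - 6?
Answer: 4430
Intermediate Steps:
B(l, q) = -6 + q² + l*q (B(l, q) = (l*q + q²) - 6 = (q² + l*q) - 6 = -6 + q² + l*q)
K(C) = 1 (K(C) = (2*C)/((2*C)) = (2*C)*(1/(2*C)) = 1)
4429 + K(B(7, -2)) = 4429 + 1 = 4430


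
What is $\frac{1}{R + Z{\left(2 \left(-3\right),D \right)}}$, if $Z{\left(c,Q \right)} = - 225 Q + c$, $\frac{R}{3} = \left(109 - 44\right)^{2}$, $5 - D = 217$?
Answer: $\frac{1}{60369} \approx 1.6565 \cdot 10^{-5}$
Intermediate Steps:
$D = -212$ ($D = 5 - 217 = -212$)
$R = 12675$ ($R = 3 \left(109 - 44\right)^{2} = 3 \cdot 65^{2} = 3 \cdot 4225 = 12675$)
$Z{\left(c,Q \right)} = c - 225 Q$
$\frac{1}{R + Z{\left(2 \left(-3\right),D \right)}} = \frac{1}{12675 + \left(2 \left(-3\right) - -47700\right)} = \frac{1}{12675 + \left(-6 + 47700\right)} = \frac{1}{12675 + 47694} = \frac{1}{60369}$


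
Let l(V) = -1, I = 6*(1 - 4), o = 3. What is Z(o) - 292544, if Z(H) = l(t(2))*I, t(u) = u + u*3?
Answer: -292526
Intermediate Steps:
t(u) = 4*u (t(u) = u + 3*u = 4*u)
I = -18 (I = 6*(-3) = -18)
Z(H) = 18 (Z(H) = -1*(-18) = 18)
Z(o) - 292544 = 18 - 292544 = -292526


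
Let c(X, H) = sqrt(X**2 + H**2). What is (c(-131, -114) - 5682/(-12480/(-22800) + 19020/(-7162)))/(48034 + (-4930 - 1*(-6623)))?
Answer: 966493995/17833047013 + sqrt(30157)/49727 ≈ 0.057689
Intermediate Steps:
c(X, H) = sqrt(H**2 + X**2)
(c(-131, -114) - 5682/(-12480/(-22800) + 19020/(-7162)))/(48034 + (-4930 - 1*(-6623))) = (sqrt((-114)**2 + (-131)**2) - 5682/(-12480/(-22800) + 19020/(-7162)))/(48034 + (-4930 - 1*(-6623))) = (sqrt(12996 + 17161) - 5682/(-12480*(-1/22800) + 19020*(-1/7162)))/(48034 + (-4930 + 6623)) = (sqrt(30157) - 5682/(52/95 - 9510/3581))/(48034 + 1693) = (sqrt(30157) - 5682/(-717238/340195))/49727 = (sqrt(30157) - 5682*(-340195/717238))*(1/49727) = (sqrt(30157) + 966493995/358619)*(1/49727) = (966493995/358619 + sqrt(30157))*(1/49727) = 966493995/17833047013 + sqrt(30157)/49727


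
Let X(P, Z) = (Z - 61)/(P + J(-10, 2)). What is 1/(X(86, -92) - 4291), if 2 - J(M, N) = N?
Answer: -86/369179 ≈ -0.00023295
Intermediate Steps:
J(M, N) = 2 - N
X(P, Z) = (-61 + Z)/P (X(P, Z) = (Z - 61)/(P + (2 - 1*2)) = (-61 + Z)/(P + (2 - 2)) = (-61 + Z)/(P + 0) = (-61 + Z)/P)
1/(X(86, -92) - 4291) = 1/((-61 - 92)/86 - 4291) = 1/((1/86)*(-153) - 4291) = 1/(-153/86 - 4291) = 1/(-369179/86) = -86/369179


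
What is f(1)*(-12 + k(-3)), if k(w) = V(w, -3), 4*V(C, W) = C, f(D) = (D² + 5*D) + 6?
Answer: -153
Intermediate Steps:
f(D) = 6 + D² + 5*D
V(C, W) = C/4
k(w) = w/4
f(1)*(-12 + k(-3)) = (6 + 1² + 5*1)*(-12 + (¼)*(-3)) = (6 + 1 + 5)*(-12 - ¾) = 12*(-51/4) = -153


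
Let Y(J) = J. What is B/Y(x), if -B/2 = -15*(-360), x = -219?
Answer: 3600/73 ≈ 49.315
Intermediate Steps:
B = -10800 (B = -(-30)*(-360) = -2*5400 = -10800)
B/Y(x) = -10800/(-219) = -10800*(-1/219) = 3600/73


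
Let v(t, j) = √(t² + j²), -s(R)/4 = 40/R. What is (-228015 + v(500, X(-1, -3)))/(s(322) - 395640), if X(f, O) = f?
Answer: 7342083/12739624 - 8533*√89/63698120 ≈ 0.57506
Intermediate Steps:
s(R) = -160/R
v(t, j) = √(j² + t²)
(-228015 + v(500, X(-1, -3)))/(s(322) - 395640) = (-228015 + √((-1)² + 500²))/(-160/322 - 395640) = (-228015 + √(1 + 250000))/(-160*1/322 - 395640) = (-228015 + √250001)/(-80/161 - 395640) = (-228015 + 53*√89)/(-63698120/161) = (-228015 + 53*√89)*(-161/63698120) = 7342083/12739624 - 8533*√89/63698120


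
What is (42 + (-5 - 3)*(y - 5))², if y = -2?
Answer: 9604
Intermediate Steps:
(42 + (-5 - 3)*(y - 5))² = (42 + (-5 - 3)*(-2 - 5))² = (42 - 8*(-7))² = (42 + 56)² = 98² = 9604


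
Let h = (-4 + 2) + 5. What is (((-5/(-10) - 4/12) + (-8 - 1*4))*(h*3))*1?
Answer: -213/2 ≈ -106.50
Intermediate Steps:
h = 3 (h = -2 + 5 = 3)
(((-5/(-10) - 4/12) + (-8 - 1*4))*(h*3))*1 = (((-5/(-10) - 4/12) + (-8 - 1*4))*(3*3))*1 = (((-5*(-⅒) - 4*1/12) + (-8 - 4))*9)*1 = (((½ - ⅓) - 12)*9)*1 = ((⅙ - 12)*9)*1 = -71/6*9*1 = -213/2*1 = -213/2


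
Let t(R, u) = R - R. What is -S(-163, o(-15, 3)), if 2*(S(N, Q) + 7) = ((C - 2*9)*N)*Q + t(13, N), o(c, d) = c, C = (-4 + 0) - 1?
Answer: 56249/2 ≈ 28125.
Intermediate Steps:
t(R, u) = 0
C = -5 (C = -4 - 1 = -5)
S(N, Q) = -7 - 23*N*Q/2 (S(N, Q) = -7 + (((-5 - 2*9)*N)*Q + 0)/2 = -7 + (((-5 - 18)*N)*Q + 0)/2 = -7 + ((-23*N)*Q + 0)/2 = -7 + (-23*N*Q + 0)/2 = -7 + (-23*N*Q)/2 = -7 - 23*N*Q/2)
-S(-163, o(-15, 3)) = -(-7 - 23/2*(-163)*(-15)) = -(-7 - 56235/2) = -1*(-56249/2) = 56249/2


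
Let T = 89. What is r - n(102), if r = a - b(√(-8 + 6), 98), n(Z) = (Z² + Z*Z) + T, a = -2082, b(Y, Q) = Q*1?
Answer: -23077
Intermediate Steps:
b(Y, Q) = Q
n(Z) = 89 + 2*Z² (n(Z) = (Z² + Z*Z) + 89 = (Z² + Z²) + 89 = 2*Z² + 89 = 89 + 2*Z²)
r = -2180 (r = -2082 - 1*98 = -2082 - 98 = -2180)
r - n(102) = -2180 - (89 + 2*102²) = -2180 - (89 + 2*10404) = -2180 - (89 + 20808) = -2180 - 1*20897 = -2180 - 20897 = -23077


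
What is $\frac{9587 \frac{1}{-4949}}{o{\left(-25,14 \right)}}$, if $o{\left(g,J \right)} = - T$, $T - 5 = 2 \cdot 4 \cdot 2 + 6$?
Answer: $\frac{9587}{133623} \approx 0.071747$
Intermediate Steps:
$T = 27$ ($T = 5 + \left(2 \cdot 4 \cdot 2 + 6\right) = 5 + \left(2 \cdot 8 + 6\right) = 5 + \left(16 + 6\right) = 5 + 22 = 27$)
$o{\left(g,J \right)} = -27$ ($o{\left(g,J \right)} = \left(-1\right) 27 = -27$)
$\frac{9587 \frac{1}{-4949}}{o{\left(-25,14 \right)}} = \frac{9587 \frac{1}{-4949}}{-27} = 9587 \left(- \frac{1}{4949}\right) \left(- \frac{1}{27}\right) = \left(- \frac{9587}{4949}\right) \left(- \frac{1}{27}\right) = \frac{9587}{133623}$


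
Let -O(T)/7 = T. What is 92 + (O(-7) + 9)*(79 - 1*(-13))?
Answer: 5428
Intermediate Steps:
O(T) = -7*T
92 + (O(-7) + 9)*(79 - 1*(-13)) = 92 + (-7*(-7) + 9)*(79 - 1*(-13)) = 92 + (49 + 9)*(79 + 13) = 92 + 58*92 = 92 + 5336 = 5428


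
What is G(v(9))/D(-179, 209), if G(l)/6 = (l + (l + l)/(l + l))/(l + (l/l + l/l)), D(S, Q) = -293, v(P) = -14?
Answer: -13/586 ≈ -0.022184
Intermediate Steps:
G(l) = 6*(1 + l)/(2 + l) (G(l) = 6*((l + (l + l)/(l + l))/(l + (l/l + l/l))) = 6*((l + (2*l)/((2*l)))/(l + (1 + 1))) = 6*((l + (2*l)*(1/(2*l)))/(l + 2)) = 6*((l + 1)/(2 + l)) = 6*((1 + l)/(2 + l)) = 6*(1 + l)/(2 + l))
G(v(9))/D(-179, 209) = (6*(1 - 14)/(2 - 14))/(-293) = (6*(-13)/(-12))*(-1/293) = (6*(-1/12)*(-13))*(-1/293) = (13/2)*(-1/293) = -13/586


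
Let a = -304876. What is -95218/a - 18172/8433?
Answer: -2368616639/1285509654 ≈ -1.8426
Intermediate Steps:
-95218/a - 18172/8433 = -95218/(-304876) - 18172/8433 = -95218*(-1/304876) - 18172*1/8433 = 47609/152438 - 18172/8433 = -2368616639/1285509654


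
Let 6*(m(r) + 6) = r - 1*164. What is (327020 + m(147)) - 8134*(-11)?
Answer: 2498911/6 ≈ 4.1649e+5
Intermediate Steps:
m(r) = -100/3 + r/6 (m(r) = -6 + (r - 1*164)/6 = -6 + (r - 164)/6 = -6 + (-164 + r)/6 = -6 + (-82/3 + r/6) = -100/3 + r/6)
(327020 + m(147)) - 8134*(-11) = (327020 + (-100/3 + (⅙)*147)) - 8134*(-11) = (327020 + (-100/3 + 49/2)) + 89474 = (327020 - 53/6) + 89474 = 1962067/6 + 89474 = 2498911/6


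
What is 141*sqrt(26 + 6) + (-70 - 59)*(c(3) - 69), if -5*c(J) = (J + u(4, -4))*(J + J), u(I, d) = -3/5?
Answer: 231813/25 + 564*sqrt(2) ≈ 10070.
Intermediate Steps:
u(I, d) = -3/5 (u(I, d) = -3*1/5 = -3/5)
c(J) = -2*J*(-3/5 + J)/5 (c(J) = -(J - 3/5)*(J + J)/5 = -(-3/5 + J)*2*J/5 = -2*J*(-3/5 + J)/5)
141*sqrt(26 + 6) + (-70 - 59)*(c(3) - 69) = 141*sqrt(26 + 6) + (-70 - 59)*((2/25)*3*(3 - 5*3) - 69) = 141*sqrt(32) - 129*((2/25)*3*(3 - 15) - 69) = 141*(4*sqrt(2)) - 129*((2/25)*3*(-12) - 69) = 564*sqrt(2) - 129*(-72/25 - 69) = 564*sqrt(2) - 129*(-1797/25) = 564*sqrt(2) + 231813/25 = 231813/25 + 564*sqrt(2)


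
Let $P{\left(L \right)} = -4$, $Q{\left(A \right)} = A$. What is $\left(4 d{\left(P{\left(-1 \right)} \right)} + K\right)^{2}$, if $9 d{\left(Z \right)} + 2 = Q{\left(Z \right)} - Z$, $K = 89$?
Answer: $\frac{628849}{81} \approx 7763.6$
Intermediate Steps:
$d{\left(Z \right)} = - \frac{2}{9}$ ($d{\left(Z \right)} = - \frac{2}{9} + \frac{Z - Z}{9} = - \frac{2}{9} + \frac{1}{9} \cdot 0 = - \frac{2}{9} + 0 = - \frac{2}{9}$)
$\left(4 d{\left(P{\left(-1 \right)} \right)} + K\right)^{2} = \left(4 \left(- \frac{2}{9}\right) + 89\right)^{2} = \left(- \frac{8}{9} + 89\right)^{2} = \left(\frac{793}{9}\right)^{2} = \frac{628849}{81}$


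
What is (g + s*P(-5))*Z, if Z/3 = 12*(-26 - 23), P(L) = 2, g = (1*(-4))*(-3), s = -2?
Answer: -14112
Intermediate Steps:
g = 12 (g = -4*(-3) = 12)
Z = -1764 (Z = 3*(12*(-26 - 23)) = 3*(12*(-49)) = 3*(-588) = -1764)
(g + s*P(-5))*Z = (12 - 2*2)*(-1764) = (12 - 4)*(-1764) = 8*(-1764) = -14112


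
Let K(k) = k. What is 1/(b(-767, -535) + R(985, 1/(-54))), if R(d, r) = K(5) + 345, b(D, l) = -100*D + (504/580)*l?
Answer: 29/2220968 ≈ 1.3057e-5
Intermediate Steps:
b(D, l) = -100*D + 126*l/145 (b(D, l) = -100*D + (504*(1/580))*l = -100*D + 126*l/145)
R(d, r) = 350 (R(d, r) = 5 + 345 = 350)
1/(b(-767, -535) + R(985, 1/(-54))) = 1/((-100*(-767) + (126/145)*(-535)) + 350) = 1/((76700 - 13482/29) + 350) = 1/(2210818/29 + 350) = 1/(2220968/29) = 29/2220968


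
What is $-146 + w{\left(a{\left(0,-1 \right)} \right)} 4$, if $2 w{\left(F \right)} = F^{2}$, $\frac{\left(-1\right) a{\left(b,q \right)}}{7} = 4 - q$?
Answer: $2304$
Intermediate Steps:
$a{\left(b,q \right)} = -28 + 7 q$ ($a{\left(b,q \right)} = - 7 \left(4 - q\right) = -28 + 7 q$)
$w{\left(F \right)} = \frac{F^{2}}{2}$
$-146 + w{\left(a{\left(0,-1 \right)} \right)} 4 = -146 + \frac{\left(-28 + 7 \left(-1\right)\right)^{2}}{2} \cdot 4 = -146 + \frac{\left(-28 - 7\right)^{2}}{2} \cdot 4 = -146 + \frac{\left(-35\right)^{2}}{2} \cdot 4 = -146 + \frac{1}{2} \cdot 1225 \cdot 4 = -146 + \frac{1225}{2} \cdot 4 = -146 + 2450 = 2304$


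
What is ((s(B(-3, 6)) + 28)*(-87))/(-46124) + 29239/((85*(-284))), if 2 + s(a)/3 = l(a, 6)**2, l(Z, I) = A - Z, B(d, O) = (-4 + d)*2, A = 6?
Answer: 23419237/21412180 ≈ 1.0937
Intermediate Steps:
B(d, O) = -8 + 2*d
l(Z, I) = 6 - Z
s(a) = -6 + 3*(6 - a)**2
((s(B(-3, 6)) + 28)*(-87))/(-46124) + 29239/((85*(-284))) = (((-6 + 3*(-6 + (-8 + 2*(-3)))**2) + 28)*(-87))/(-46124) + 29239/((85*(-284))) = (((-6 + 3*(-6 + (-8 - 6))**2) + 28)*(-87))*(-1/46124) + 29239/(-24140) = (((-6 + 3*(-6 - 14)**2) + 28)*(-87))*(-1/46124) + 29239*(-1/24140) = (((-6 + 3*(-20)**2) + 28)*(-87))*(-1/46124) - 29239/24140 = (((-6 + 3*400) + 28)*(-87))*(-1/46124) - 29239/24140 = (((-6 + 1200) + 28)*(-87))*(-1/46124) - 29239/24140 = ((1194 + 28)*(-87))*(-1/46124) - 29239/24140 = (1222*(-87))*(-1/46124) - 29239/24140 = -106314*(-1/46124) - 29239/24140 = 4089/1774 - 29239/24140 = 23419237/21412180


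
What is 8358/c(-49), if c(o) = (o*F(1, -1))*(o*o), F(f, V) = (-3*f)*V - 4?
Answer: 1194/16807 ≈ 0.071042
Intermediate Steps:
F(f, V) = -4 - 3*V*f (F(f, V) = -3*V*f - 4 = -4 - 3*V*f)
c(o) = -o³ (c(o) = (o*(-4 - 3*(-1)*1))*(o*o) = (o*(-4 + 3))*o² = (o*(-1))*o² = (-o)*o² = -o³)
8358/c(-49) = 8358/((-1*(-49)³)) = 8358/((-1*(-117649))) = 8358/117649 = 8358*(1/117649) = 1194/16807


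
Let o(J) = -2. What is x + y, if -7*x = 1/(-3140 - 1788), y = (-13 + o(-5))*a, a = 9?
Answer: -4656959/34496 ≈ -135.00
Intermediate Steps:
y = -135 (y = (-13 - 2)*9 = -15*9 = -135)
x = 1/34496 (x = -1/(7*(-3140 - 1788)) = -⅐/(-4928) = -⅐*(-1/4928) = 1/34496 ≈ 2.8989e-5)
x + y = 1/34496 - 135 = -4656959/34496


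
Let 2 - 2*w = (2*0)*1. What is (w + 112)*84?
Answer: 9492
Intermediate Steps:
w = 1 (w = 1 - 2*0/2 = 1 - 0 = 1 - ½*0 = 1 + 0 = 1)
(w + 112)*84 = (1 + 112)*84 = 113*84 = 9492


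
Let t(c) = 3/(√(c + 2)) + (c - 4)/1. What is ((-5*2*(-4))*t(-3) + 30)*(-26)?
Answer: 6500 + 3120*I ≈ 6500.0 + 3120.0*I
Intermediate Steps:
t(c) = -4 + c + 3/√(2 + c) (t(c) = 3/(√(2 + c)) + (-4 + c)*1 = 3/√(2 + c) + (-4 + c) = -4 + c + 3/√(2 + c))
((-5*2*(-4))*t(-3) + 30)*(-26) = ((-5*2*(-4))*(-4 - 3 + 3/√(2 - 3)) + 30)*(-26) = ((-10*(-4))*(-4 - 3 + 3/√(-1)) + 30)*(-26) = (40*(-4 - 3 + 3*(-I)) + 30)*(-26) = (40*(-4 - 3 - 3*I) + 30)*(-26) = (40*(-7 - 3*I) + 30)*(-26) = ((-280 - 120*I) + 30)*(-26) = (-250 - 120*I)*(-26) = 6500 + 3120*I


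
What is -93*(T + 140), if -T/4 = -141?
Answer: -65472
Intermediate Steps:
T = 564 (T = -4*(-141) = 564)
-93*(T + 140) = -93*(564 + 140) = -93*704 = -65472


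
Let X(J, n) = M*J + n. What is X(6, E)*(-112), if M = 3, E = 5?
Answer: -2576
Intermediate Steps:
X(J, n) = n + 3*J (X(J, n) = 3*J + n = n + 3*J)
X(6, E)*(-112) = (5 + 3*6)*(-112) = (5 + 18)*(-112) = 23*(-112) = -2576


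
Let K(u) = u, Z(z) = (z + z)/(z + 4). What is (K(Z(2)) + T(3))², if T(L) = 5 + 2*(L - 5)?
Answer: 25/9 ≈ 2.7778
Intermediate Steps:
Z(z) = 2*z/(4 + z) (Z(z) = (2*z)/(4 + z) = 2*z/(4 + z))
T(L) = -5 + 2*L (T(L) = 5 + 2*(-5 + L) = 5 + (-10 + 2*L) = -5 + 2*L)
(K(Z(2)) + T(3))² = (2*2/(4 + 2) + (-5 + 2*3))² = (2*2/6 + (-5 + 6))² = (2*2*(⅙) + 1)² = (⅔ + 1)² = (5/3)² = 25/9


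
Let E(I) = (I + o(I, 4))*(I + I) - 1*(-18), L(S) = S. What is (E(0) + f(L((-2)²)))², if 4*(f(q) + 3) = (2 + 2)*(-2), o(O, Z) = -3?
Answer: 169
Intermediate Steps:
E(I) = 18 + 2*I*(-3 + I) (E(I) = (I - 3)*(I + I) - 1*(-18) = (-3 + I)*(2*I) + 18 = 2*I*(-3 + I) + 18 = 18 + 2*I*(-3 + I))
f(q) = -5 (f(q) = -3 + ((2 + 2)*(-2))/4 = -3 + (4*(-2))/4 = -3 + (¼)*(-8) = -3 - 2 = -5)
(E(0) + f(L((-2)²)))² = ((18 - 6*0 + 2*0²) - 5)² = ((18 + 0 + 2*0) - 5)² = ((18 + 0 + 0) - 5)² = (18 - 5)² = 13² = 169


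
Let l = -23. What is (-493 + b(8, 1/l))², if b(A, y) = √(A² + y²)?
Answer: (11339 - √33857)²/529 ≈ 2.3523e+5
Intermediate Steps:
(-493 + b(8, 1/l))² = (-493 + √(8² + (1/(-23))²))² = (-493 + √(64 + (-1/23)²))² = (-493 + √(64 + 1/529))² = (-493 + √(33857/529))² = (-493 + √33857/23)²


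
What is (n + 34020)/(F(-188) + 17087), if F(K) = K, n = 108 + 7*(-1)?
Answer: 34121/16899 ≈ 2.0191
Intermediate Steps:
n = 101 (n = 108 - 7 = 101)
(n + 34020)/(F(-188) + 17087) = (101 + 34020)/(-188 + 17087) = 34121/16899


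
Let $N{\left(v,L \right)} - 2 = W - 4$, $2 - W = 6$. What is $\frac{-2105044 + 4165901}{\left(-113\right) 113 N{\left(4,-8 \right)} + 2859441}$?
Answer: $\frac{2060857}{2936055} \approx 0.70191$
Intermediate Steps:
$W = -4$ ($W = 2 - 6 = -4$)
$N{\left(v,L \right)} = -6$ ($N{\left(v,L \right)} = 2 - 8 = -6$)
$\frac{-2105044 + 4165901}{\left(-113\right) 113 N{\left(4,-8 \right)} + 2859441} = \frac{-2105044 + 4165901}{\left(-113\right) 113 \left(-6\right) + 2859441} = \frac{2060857}{\left(-12769\right) \left(-6\right) + 2859441} = \frac{2060857}{76614 + 2859441} = \frac{2060857}{2936055}$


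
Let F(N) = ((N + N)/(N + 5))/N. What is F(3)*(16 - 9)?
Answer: 7/4 ≈ 1.7500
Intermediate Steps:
F(N) = 2/(5 + N) (F(N) = ((2*N)/(5 + N))/N = (2*N/(5 + N))/N = 2/(5 + N))
F(3)*(16 - 9) = (2/(5 + 3))*(16 - 9) = (2/8)*7 = (2*(1/8))*7 = (1/4)*7 = 7/4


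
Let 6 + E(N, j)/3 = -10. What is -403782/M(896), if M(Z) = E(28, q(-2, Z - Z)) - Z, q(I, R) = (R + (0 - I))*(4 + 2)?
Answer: 201891/472 ≈ 427.74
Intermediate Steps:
q(I, R) = -6*I + 6*R (q(I, R) = (R - I)*6 = -6*I + 6*R)
E(N, j) = -48 (E(N, j) = -18 + 3*(-10) = -18 - 30 = -48)
M(Z) = -48 - Z
-403782/M(896) = -403782/(-48 - 1*896) = -403782/(-48 - 896) = -403782/(-944) = -403782*(-1/944) = 201891/472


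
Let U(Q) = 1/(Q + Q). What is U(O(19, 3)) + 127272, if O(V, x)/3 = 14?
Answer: 10690849/84 ≈ 1.2727e+5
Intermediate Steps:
O(V, x) = 42 (O(V, x) = 3*14 = 42)
U(Q) = 1/(2*Q)
U(O(19, 3)) + 127272 = (1/2)/42 + 127272 = (1/2)*(1/42) + 127272 = 1/84 + 127272 = 10690849/84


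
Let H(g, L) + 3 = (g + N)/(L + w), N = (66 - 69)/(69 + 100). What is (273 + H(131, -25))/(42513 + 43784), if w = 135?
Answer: 2520718/802130615 ≈ 0.0031425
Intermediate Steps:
N = -3/169 ≈ -0.017751
H(g, L) = -3 + (-3/169 + g)/(135 + L) (H(g, L) = -3 + (g - 3/169)/(L + 135) = -3 + (-3/169 + g)/(135 + L))
(273 + H(131, -25))/(42513 + 43784) = (273 + (-68448/169 + 131 - 3*(-25))/(135 - 25))/(42513 + 43784) = (273 + (-68448/169 + 131 + 75)/110)/86297 = (273 + (1/110)*(-33634/169))*(1/86297) = (273 - 16817/9295)*(1/86297) = (2520718/9295)*(1/86297) = 2520718/802130615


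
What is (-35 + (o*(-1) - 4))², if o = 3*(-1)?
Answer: 1296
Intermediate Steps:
o = -3
(-35 + (o*(-1) - 4))² = (-35 + (-3*(-1) - 4))² = (-35 + (3 - 4))² = (-35 - 1)² = (-36)² = 1296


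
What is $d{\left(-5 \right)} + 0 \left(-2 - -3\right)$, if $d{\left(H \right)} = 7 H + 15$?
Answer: $-20$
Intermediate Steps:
$d{\left(H \right)} = 15 + 7 H$
$d{\left(-5 \right)} + 0 \left(-2 - -3\right) = \left(15 + 7 \left(-5\right)\right) + 0 \left(-2 - -3\right) = \left(15 - 35\right) + 0 \left(-2 + 3\right) = -20 + 0 \cdot 1 = -20 + 0 = -20$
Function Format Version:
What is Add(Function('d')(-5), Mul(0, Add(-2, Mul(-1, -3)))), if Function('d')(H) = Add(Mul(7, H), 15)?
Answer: -20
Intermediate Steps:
Function('d')(H) = Add(15, Mul(7, H))
Add(Function('d')(-5), Mul(0, Add(-2, Mul(-1, -3)))) = Add(Add(15, Mul(7, -5)), Mul(0, Add(-2, Mul(-1, -3)))) = Add(Add(15, -35), Mul(0, Add(-2, 3))) = Add(-20, Mul(0, 1)) = Add(-20, 0) = -20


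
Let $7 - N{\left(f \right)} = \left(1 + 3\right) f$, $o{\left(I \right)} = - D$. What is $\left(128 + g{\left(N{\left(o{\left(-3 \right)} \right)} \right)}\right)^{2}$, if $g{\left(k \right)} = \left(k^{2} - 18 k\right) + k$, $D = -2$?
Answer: $21316$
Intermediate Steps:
$o{\left(I \right)} = 2$ ($o{\left(I \right)} = \left(-1\right) \left(-2\right) = 2$)
$N{\left(f \right)} = 7 - 4 f$ ($N{\left(f \right)} = 7 - \left(1 + 3\right) f = 7 - 4 f$)
$g{\left(k \right)} = k^{2} - 17 k$
$\left(128 + g{\left(N{\left(o{\left(-3 \right)} \right)} \right)}\right)^{2} = \left(128 + \left(7 - 8\right) \left(-17 + \left(7 - 8\right)\right)\right)^{2} = \left(128 - \left(-17 - 1\right)\right)^{2} = \left(128 - -18\right)^{2} = \left(128 + 18\right)^{2} = 146^{2} = 21316$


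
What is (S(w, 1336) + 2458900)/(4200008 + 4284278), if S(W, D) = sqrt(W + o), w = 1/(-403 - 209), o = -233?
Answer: 1229450/4242143 + I*sqrt(2424149)/865397172 ≈ 0.28982 + 1.7991e-6*I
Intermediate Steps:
w = -1/612 (w = 1/(-612) = -1/612 ≈ -0.0016340)
S(W, D) = sqrt(-233 + W) (S(W, D) = sqrt(W - 233) = sqrt(-233 + W))
(S(w, 1336) + 2458900)/(4200008 + 4284278) = (sqrt(-233 - 1/612) + 2458900)/(4200008 + 4284278) = (sqrt(-142597/612) + 2458900)/8484286 = (I*sqrt(2424149)/102 + 2458900)*(1/8484286) = (2458900 + I*sqrt(2424149)/102)*(1/8484286) = 1229450/4242143 + I*sqrt(2424149)/865397172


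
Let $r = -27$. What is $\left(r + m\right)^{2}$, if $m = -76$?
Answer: $10609$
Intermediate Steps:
$\left(r + m\right)^{2} = \left(-27 - 76\right)^{2} = \left(-103\right)^{2} = 10609$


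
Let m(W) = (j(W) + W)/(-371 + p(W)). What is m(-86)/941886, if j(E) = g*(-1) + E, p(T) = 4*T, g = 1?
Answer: 173/673448490 ≈ 2.5689e-7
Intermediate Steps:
j(E) = -1 + E (j(E) = 1*(-1) + E = -1 + E)
m(W) = (-1 + 2*W)/(-371 + 4*W) (m(W) = ((-1 + W) + W)/(-371 + 4*W) = (-1 + 2*W)/(-371 + 4*W))
m(-86)/941886 = ((-1 + 2*(-86))/(-371 + 4*(-86)))/941886 = ((-1 - 172)/(-371 - 344))*(1/941886) = (-173/(-715))*(1/941886) = -1/715*(-173)*(1/941886) = (173/715)*(1/941886) = 173/673448490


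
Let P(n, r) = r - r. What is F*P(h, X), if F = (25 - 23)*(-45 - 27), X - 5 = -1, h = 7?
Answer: 0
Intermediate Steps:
X = 4 (X = 5 - 1 = 4)
P(n, r) = 0
F = -144 (F = 2*(-72) = -144)
F*P(h, X) = -144*0 = 0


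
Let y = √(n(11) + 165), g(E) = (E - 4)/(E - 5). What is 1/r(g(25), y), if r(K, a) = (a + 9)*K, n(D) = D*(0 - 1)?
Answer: -60/511 + 20*√154/1533 ≈ 0.044484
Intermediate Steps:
n(D) = -D (n(D) = D*(-1) = -D)
g(E) = (-4 + E)/(-5 + E)
y = √154 (y = √(-1*11 + 165) = √(-11 + 165) = √154 ≈ 12.410)
r(K, a) = K*(9 + a) (r(K, a) = (9 + a)*K = K*(9 + a))
1/r(g(25), y) = 1/(((-4 + 25)/(-5 + 25))*(9 + √154)) = 1/((21/20)*(9 + √154)) = 1/(((1/20)*21)*(9 + √154)) = 1/(21*(9 + √154)/20) = 1/(189/20 + 21*√154/20)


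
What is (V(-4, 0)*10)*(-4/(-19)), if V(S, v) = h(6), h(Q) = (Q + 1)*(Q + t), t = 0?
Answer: 1680/19 ≈ 88.421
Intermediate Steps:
h(Q) = Q*(1 + Q) (h(Q) = (Q + 1)*(Q + 0) = (1 + Q)*Q = Q*(1 + Q))
V(S, v) = 42 (V(S, v) = 6*(1 + 6) = 6*7 = 42)
(V(-4, 0)*10)*(-4/(-19)) = (42*10)*(-4/(-19)) = 420*(-4*(-1/19)) = 420*(4/19) = 1680/19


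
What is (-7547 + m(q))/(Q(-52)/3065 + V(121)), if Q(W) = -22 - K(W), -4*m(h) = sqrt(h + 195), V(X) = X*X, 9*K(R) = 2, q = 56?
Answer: -41636799/80774357 - 5517*sqrt(251)/323097428 ≈ -0.51574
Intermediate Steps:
K(R) = 2/9 (K(R) = (1/9)*2 = 2/9)
V(X) = X**2
m(h) = -sqrt(195 + h)/4 (m(h) = -sqrt(h + 195)/4 = -sqrt(195 + h)/4)
Q(W) = -200/9 (Q(W) = -22 - 1*2/9 = -22 - 2/9 = -200/9)
(-7547 + m(q))/(Q(-52)/3065 + V(121)) = (-7547 - sqrt(195 + 56)/4)/(-200/9/3065 + 121**2) = (-7547 - sqrt(251)/4)/(-200/9*1/3065 + 14641) = (-7547 - sqrt(251)/4)/(-40/5517 + 14641) = (-7547 - sqrt(251)/4)/(80774357/5517) = (-7547 - sqrt(251)/4)*(5517/80774357) = -41636799/80774357 - 5517*sqrt(251)/323097428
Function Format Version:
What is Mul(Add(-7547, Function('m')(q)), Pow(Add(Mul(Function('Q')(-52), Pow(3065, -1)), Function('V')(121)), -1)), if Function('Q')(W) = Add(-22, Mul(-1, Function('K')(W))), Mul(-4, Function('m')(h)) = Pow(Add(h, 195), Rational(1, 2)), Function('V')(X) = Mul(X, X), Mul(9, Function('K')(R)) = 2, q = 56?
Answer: Add(Rational(-41636799, 80774357), Mul(Rational(-5517, 323097428), Pow(251, Rational(1, 2)))) ≈ -0.51574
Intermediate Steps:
Function('K')(R) = Rational(2, 9) (Function('K')(R) = Mul(Rational(1, 9), 2) = Rational(2, 9))
Function('V')(X) = Pow(X, 2)
Function('m')(h) = Mul(Rational(-1, 4), Pow(Add(195, h), Rational(1, 2))) (Function('m')(h) = Mul(Rational(-1, 4), Pow(Add(h, 195), Rational(1, 2))) = Mul(Rational(-1, 4), Pow(Add(195, h), Rational(1, 2))))
Function('Q')(W) = Rational(-200, 9) (Function('Q')(W) = Add(-22, Mul(-1, Rational(2, 9))) = Add(-22, Rational(-2, 9)) = Rational(-200, 9))
Mul(Add(-7547, Function('m')(q)), Pow(Add(Mul(Function('Q')(-52), Pow(3065, -1)), Function('V')(121)), -1)) = Mul(Add(-7547, Mul(Rational(-1, 4), Pow(Add(195, 56), Rational(1, 2)))), Pow(Add(Mul(Rational(-200, 9), Pow(3065, -1)), Pow(121, 2)), -1)) = Mul(Add(-7547, Mul(Rational(-1, 4), Pow(251, Rational(1, 2)))), Pow(Add(Mul(Rational(-200, 9), Rational(1, 3065)), 14641), -1)) = Mul(Add(-7547, Mul(Rational(-1, 4), Pow(251, Rational(1, 2)))), Pow(Add(Rational(-40, 5517), 14641), -1)) = Mul(Add(-7547, Mul(Rational(-1, 4), Pow(251, Rational(1, 2)))), Pow(Rational(80774357, 5517), -1)) = Mul(Add(-7547, Mul(Rational(-1, 4), Pow(251, Rational(1, 2)))), Rational(5517, 80774357)) = Add(Rational(-41636799, 80774357), Mul(Rational(-5517, 323097428), Pow(251, Rational(1, 2))))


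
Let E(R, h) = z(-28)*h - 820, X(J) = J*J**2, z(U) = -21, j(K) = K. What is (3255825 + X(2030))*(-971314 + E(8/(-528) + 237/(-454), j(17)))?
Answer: -8138468729167075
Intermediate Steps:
X(J) = J**3
E(R, h) = -820 - 21*h (E(R, h) = -21*h - 820 = -820 - 21*h)
(3255825 + X(2030))*(-971314 + E(8/(-528) + 237/(-454), j(17))) = (3255825 + 2030**3)*(-971314 + (-820 - 21*17)) = (3255825 + 8365427000)*(-971314 + (-820 - 357)) = 8368682825*(-971314 - 1177) = 8368682825*(-972491) = -8138468729167075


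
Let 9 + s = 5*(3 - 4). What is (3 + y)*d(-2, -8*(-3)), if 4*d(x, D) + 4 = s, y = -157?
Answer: 693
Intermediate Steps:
s = -14 (s = -9 + 5*(3 - 4) = -9 + 5*(-1) = -9 - 5 = -14)
d(x, D) = -9/2 (d(x, D) = -1 + (¼)*(-14) = -1 - 7/2 = -9/2)
(3 + y)*d(-2, -8*(-3)) = (3 - 157)*(-9/2) = -154*(-9/2) = 693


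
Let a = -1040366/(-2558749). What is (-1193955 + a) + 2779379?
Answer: 4056703114942/2558749 ≈ 1.5854e+6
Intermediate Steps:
a = 1040366/2558749 (a = -1040366*(-1/2558749) = 1040366/2558749 ≈ 0.40659)
(-1193955 + a) + 2779379 = (-1193955 + 1040366/2558749) + 2779379 = -3055030121929/2558749 + 2779379 = 4056703114942/2558749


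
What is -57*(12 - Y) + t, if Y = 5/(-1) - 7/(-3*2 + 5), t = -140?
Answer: -710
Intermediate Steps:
Y = 2 (Y = 5*(-1) - 7/(-6 + 5) = -5 - 7/(-1) = -5 - 7*(-1) = -5 + 7 = 2)
-57*(12 - Y) + t = -57*(12 - 1*2) - 140 = -57*(12 - 2) - 140 = -57*10 - 140 = -570 - 140 = -710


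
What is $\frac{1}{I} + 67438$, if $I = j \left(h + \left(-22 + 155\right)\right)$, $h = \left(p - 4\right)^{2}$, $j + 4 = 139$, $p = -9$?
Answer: $\frac{2749447261}{40770} \approx 67438.0$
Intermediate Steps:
$j = 135$ ($j = -4 + 139 = 135$)
$h = 169$ ($h = \left(-9 - 4\right)^{2} = \left(-13\right)^{2} = 169$)
$I = 40770$ ($I = 135 \left(169 + \left(-22 + 155\right)\right) = 135 \left(169 + 133\right) = 135 \cdot 302 = 40770$)
$\frac{1}{I} + 67438 = \frac{1}{40770} + 67438 = \frac{2749447261}{40770}$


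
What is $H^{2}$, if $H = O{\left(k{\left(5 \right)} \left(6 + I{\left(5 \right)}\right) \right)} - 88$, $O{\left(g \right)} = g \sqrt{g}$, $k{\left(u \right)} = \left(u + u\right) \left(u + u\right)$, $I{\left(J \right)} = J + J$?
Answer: $4084743744$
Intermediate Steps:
$I{\left(J \right)} = 2 J$
$k{\left(u \right)} = 4 u^{2}$ ($k{\left(u \right)} = 2 u 2 u = 4 u^{2}$)
$O{\left(g \right)} = g^{\frac{3}{2}}$
$H = 63912$ ($H = \left(4 \cdot 5^{2} \left(6 + 2 \cdot 5\right)\right)^{\frac{3}{2}} - 88 = \left(4 \cdot 25 \left(6 + 10\right)\right)^{\frac{3}{2}} - 88 = \left(100 \cdot 16\right)^{\frac{3}{2}} - 88 = 1600^{\frac{3}{2}} - 88 = 64000 - 88 = 63912$)
$H^{2} = 63912^{2} = 4084743744$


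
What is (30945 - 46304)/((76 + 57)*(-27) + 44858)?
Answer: -15359/41267 ≈ -0.37219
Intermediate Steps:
(30945 - 46304)/((76 + 57)*(-27) + 44858) = -15359/(133*(-27) + 44858) = -15359/(-3591 + 44858) = -15359/41267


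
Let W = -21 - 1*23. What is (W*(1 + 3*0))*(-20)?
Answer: 880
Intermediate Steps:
W = -44 (W = -21 - 23 = -44)
(W*(1 + 3*0))*(-20) = -44*(1 + 3*0)*(-20) = -44*(1 + 0)*(-20) = -44*1*(-20) = -44*(-20) = 880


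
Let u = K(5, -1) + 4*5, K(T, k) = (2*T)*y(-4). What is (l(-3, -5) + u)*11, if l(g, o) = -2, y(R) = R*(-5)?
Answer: 2398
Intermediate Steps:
y(R) = -5*R
K(T, k) = 40*T (K(T, k) = (2*T)*(-5*(-4)) = (2*T)*20 = 40*T)
u = 220 (u = 40*5 + 4*5 = 200 + 20 = 220)
(l(-3, -5) + u)*11 = (-2 + 220)*11 = 218*11 = 2398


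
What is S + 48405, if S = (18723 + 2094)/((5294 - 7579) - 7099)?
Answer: 151403901/3128 ≈ 48403.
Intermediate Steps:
S = -6939/3128 (S = 20817/(-2285 - 7099) = 20817/(-9384) = 20817*(-1/9384) = -6939/3128 ≈ -2.2183)
S + 48405 = -6939/3128 + 48405 = 151403901/3128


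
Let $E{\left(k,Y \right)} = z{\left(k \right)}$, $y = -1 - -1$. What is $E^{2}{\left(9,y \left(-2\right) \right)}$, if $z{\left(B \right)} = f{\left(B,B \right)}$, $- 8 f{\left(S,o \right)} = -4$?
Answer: $\frac{1}{4} \approx 0.25$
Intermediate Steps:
$f{\left(S,o \right)} = \frac{1}{2}$ ($f{\left(S,o \right)} = \left(- \frac{1}{8}\right) \left(-4\right) = \frac{1}{2}$)
$y = 0$ ($y = -1 + 1 = 0$)
$z{\left(B \right)} = \frac{1}{2}$
$E{\left(k,Y \right)} = \frac{1}{2}$
$E^{2}{\left(9,y \left(-2\right) \right)} = \left(\frac{1}{2}\right)^{2} = \frac{1}{4}$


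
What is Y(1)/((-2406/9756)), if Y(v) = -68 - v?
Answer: 112194/401 ≈ 279.79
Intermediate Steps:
Y(1)/((-2406/9756)) = (-68 - 1*1)/((-2406/9756)) = (-68 - 1)/((-2406*1/9756)) = -69/(-401/1626) = -69*(-1626/401) = 112194/401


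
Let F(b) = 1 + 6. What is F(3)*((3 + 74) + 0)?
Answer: 539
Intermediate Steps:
F(b) = 7
F(3)*((3 + 74) + 0) = 7*((3 + 74) + 0) = 7*(77 + 0) = 7*77 = 539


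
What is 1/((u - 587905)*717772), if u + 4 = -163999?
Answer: -1/539698508976 ≈ -1.8529e-12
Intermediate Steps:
u = -164003 (u = -4 - 163999 = -164003)
1/((u - 587905)*717772) = 1/(-164003 - 587905*717772) = (1/717772)/(-751908) = -1/751908*1/717772 = -1/539698508976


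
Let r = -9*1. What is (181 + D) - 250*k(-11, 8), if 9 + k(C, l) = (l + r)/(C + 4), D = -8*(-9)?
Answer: 17271/7 ≈ 2467.3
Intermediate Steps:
D = 72
r = -9
k(C, l) = -9 + (-9 + l)/(4 + C) (k(C, l) = -9 + (l - 9)/(C + 4) = -9 + (-9 + l)/(4 + C))
(181 + D) - 250*k(-11, 8) = (181 + 72) - 250*(-45 + 8 - 9*(-11))/(4 - 11) = 253 - 250*(-45 + 8 + 99)/(-7) = 253 - (-250)*62/7 = 253 - 250*(-62/7) = 253 + 15500/7 = 17271/7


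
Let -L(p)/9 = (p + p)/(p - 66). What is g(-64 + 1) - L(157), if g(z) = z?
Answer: -2907/91 ≈ -31.945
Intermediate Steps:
L(p) = -18*p/(-66 + p) (L(p) = -9*(p + p)/(p - 66) = -9*2*p/(-66 + p) = -18*p/(-66 + p))
g(-64 + 1) - L(157) = (-64 + 1) - (-18)*157/(-66 + 157) = -63 - (-18)*157/91 = -63 - 1*(-2826/91) = -63 + 2826/91 = -2907/91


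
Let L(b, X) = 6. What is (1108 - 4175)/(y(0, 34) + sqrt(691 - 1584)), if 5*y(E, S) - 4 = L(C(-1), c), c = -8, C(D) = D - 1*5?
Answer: -6134/897 + 3067*I*sqrt(893)/897 ≈ -6.8383 + 102.18*I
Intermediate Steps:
C(D) = -5 + D (C(D) = D - 5 = -5 + D)
y(E, S) = 2 (y(E, S) = 4/5 + (1/5)*6 = 4/5 + 6/5 = 2)
(1108 - 4175)/(y(0, 34) + sqrt(691 - 1584)) = (1108 - 4175)/(2 + sqrt(691 - 1584)) = -3067/(2 + sqrt(-893)) = -3067/(2 + I*sqrt(893))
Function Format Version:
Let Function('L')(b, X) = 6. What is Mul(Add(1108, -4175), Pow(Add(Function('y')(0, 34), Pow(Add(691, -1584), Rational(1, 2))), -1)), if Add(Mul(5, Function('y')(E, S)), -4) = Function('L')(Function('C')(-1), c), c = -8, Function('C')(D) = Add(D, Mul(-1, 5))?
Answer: Add(Rational(-6134, 897), Mul(Rational(3067, 897), I, Pow(893, Rational(1, 2)))) ≈ Add(-6.8383, Mul(102.18, I))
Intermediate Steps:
Function('C')(D) = Add(-5, D) (Function('C')(D) = Add(D, -5) = Add(-5, D))
Function('y')(E, S) = 2 (Function('y')(E, S) = Add(Rational(4, 5), Mul(Rational(1, 5), 6)) = Add(Rational(4, 5), Rational(6, 5)) = 2)
Mul(Add(1108, -4175), Pow(Add(Function('y')(0, 34), Pow(Add(691, -1584), Rational(1, 2))), -1)) = Mul(Add(1108, -4175), Pow(Add(2, Pow(Add(691, -1584), Rational(1, 2))), -1)) = Mul(-3067, Pow(Add(2, Pow(-893, Rational(1, 2))), -1)) = Mul(-3067, Pow(Add(2, Mul(I, Pow(893, Rational(1, 2)))), -1))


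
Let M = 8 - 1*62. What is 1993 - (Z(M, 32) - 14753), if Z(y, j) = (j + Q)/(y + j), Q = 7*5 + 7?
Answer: 184243/11 ≈ 16749.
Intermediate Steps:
Q = 42 (Q = 35 + 7 = 42)
M = -54 (M = 8 - 62 = -54)
Z(y, j) = (42 + j)/(j + y) (Z(y, j) = (j + 42)/(y + j) = (42 + j)/(j + y))
1993 - (Z(M, 32) - 14753) = 1993 - ((42 + 32)/(32 - 54) - 14753) = 1993 - (74/(-22) - 14753) = 1993 - (-1/22*74 - 14753) = 1993 - (-37/11 - 14753) = 1993 - 1*(-162320/11) = 1993 + 162320/11 = 184243/11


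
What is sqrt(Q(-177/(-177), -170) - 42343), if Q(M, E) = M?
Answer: I*sqrt(42342) ≈ 205.77*I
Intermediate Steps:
sqrt(Q(-177/(-177), -170) - 42343) = sqrt(-177/(-177) - 42343) = sqrt(-177*(-1/177) - 42343) = sqrt(1 - 42343) = sqrt(-42342) = I*sqrt(42342)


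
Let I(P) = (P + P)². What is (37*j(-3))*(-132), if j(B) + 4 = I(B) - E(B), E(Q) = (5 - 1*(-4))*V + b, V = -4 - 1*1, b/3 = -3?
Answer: -420024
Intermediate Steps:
b = -9 (b = 3*(-3) = -9)
V = -5 (V = -4 - 1 = -5)
I(P) = 4*P² (I(P) = (2*P)² = 4*P²)
E(Q) = -54 (E(Q) = (5 - 1*(-4))*(-5) - 9 = (5 + 4)*(-5) - 9 = 9*(-5) - 9 = -45 - 9 = -54)
j(B) = 50 + 4*B² (j(B) = -4 + (4*B² - 1*(-54)) = -4 + (4*B² + 54) = -4 + (54 + 4*B²) = 50 + 4*B²)
(37*j(-3))*(-132) = (37*(50 + 4*(-3)²))*(-132) = (37*(50 + 4*9))*(-132) = (37*(50 + 36))*(-132) = (37*86)*(-132) = 3182*(-132) = -420024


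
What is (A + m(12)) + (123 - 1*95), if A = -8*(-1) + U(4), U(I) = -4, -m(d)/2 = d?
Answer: 8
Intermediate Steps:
m(d) = -2*d
A = 4 (A = -8*(-1) - 4 = 8 - 4 = 4)
(A + m(12)) + (123 - 1*95) = (4 - 2*12) + (123 - 1*95) = (4 - 24) + (123 - 95) = -20 + 28 = 8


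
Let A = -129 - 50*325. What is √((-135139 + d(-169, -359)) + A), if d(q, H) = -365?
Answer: I*√151883 ≈ 389.72*I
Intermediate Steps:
A = -16379 (A = -129 - 16250 = -16379)
√((-135139 + d(-169, -359)) + A) = √((-135139 - 365) - 16379) = √(-135504 - 16379) = √(-151883) = I*√151883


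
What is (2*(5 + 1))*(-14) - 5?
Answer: -173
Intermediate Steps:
(2*(5 + 1))*(-14) - 5 = (2*6)*(-14) - 5 = 12*(-14) - 5 = -168 - 5 = -173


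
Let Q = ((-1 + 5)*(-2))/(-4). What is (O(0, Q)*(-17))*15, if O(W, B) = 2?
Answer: -510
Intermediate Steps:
Q = 2 (Q = (4*(-2))*(-¼) = -8*(-¼) = 2)
(O(0, Q)*(-17))*15 = (2*(-17))*15 = -34*15 = -510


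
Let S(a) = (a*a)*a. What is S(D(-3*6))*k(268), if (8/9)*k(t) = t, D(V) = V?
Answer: -1758348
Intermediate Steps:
S(a) = a**3 (S(a) = a**2*a = a**3)
k(t) = 9*t/8
S(D(-3*6))*k(268) = (-3*6)**3*((9/8)*268) = (-18)**3*(603/2) = -5832*603/2 = -1758348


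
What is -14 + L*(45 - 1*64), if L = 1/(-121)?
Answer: -1675/121 ≈ -13.843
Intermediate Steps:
L = -1/121 ≈ -0.0082645
-14 + L*(45 - 1*64) = -14 - (45 - 1*64)/121 = -14 - (45 - 64)/121 = -14 - 1/121*(-19) = -14 + 19/121 = -1675/121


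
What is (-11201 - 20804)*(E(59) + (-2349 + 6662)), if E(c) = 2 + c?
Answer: -139989870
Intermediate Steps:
(-11201 - 20804)*(E(59) + (-2349 + 6662)) = (-11201 - 20804)*((2 + 59) + (-2349 + 6662)) = -32005*(61 + 4313) = -32005*4374 = -139989870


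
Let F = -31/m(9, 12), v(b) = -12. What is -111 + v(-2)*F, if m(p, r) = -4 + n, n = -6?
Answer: -741/5 ≈ -148.20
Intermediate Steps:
m(p, r) = -10 (m(p, r) = -4 - 6 = -10)
F = 31/10 (F = -31/(-10) = -31*(-1/10) = 31/10 ≈ 3.1000)
-111 + v(-2)*F = -111 - 12*31/10 = -111 - 186/5 = -741/5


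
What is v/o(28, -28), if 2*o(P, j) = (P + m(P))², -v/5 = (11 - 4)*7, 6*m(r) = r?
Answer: -45/98 ≈ -0.45918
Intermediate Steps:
m(r) = r/6
v = -245 (v = -5*(11 - 4)*7 = -35*7 = -5*49 = -245)
o(P, j) = 49*P²/72 (o(P, j) = (P + P/6)²/2 = (7*P/6)²/2 = (49*P²/36)/2 = 49*P²/72)
v/o(28, -28) = -245/((49/72)*28²) = -245/((49/72)*784) = -245/4802/9 = -245*9/4802 = -45/98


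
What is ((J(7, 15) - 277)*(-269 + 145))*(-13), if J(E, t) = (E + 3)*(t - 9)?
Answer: -349804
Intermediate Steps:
J(E, t) = (-9 + t)*(3 + E) (J(E, t) = (3 + E)*(-9 + t) = (-9 + t)*(3 + E))
((J(7, 15) - 277)*(-269 + 145))*(-13) = (((-27 - 9*7 + 3*15 + 7*15) - 277)*(-269 + 145))*(-13) = (((-27 - 63 + 45 + 105) - 277)*(-124))*(-13) = ((60 - 277)*(-124))*(-13) = -217*(-124)*(-13) = 26908*(-13) = -349804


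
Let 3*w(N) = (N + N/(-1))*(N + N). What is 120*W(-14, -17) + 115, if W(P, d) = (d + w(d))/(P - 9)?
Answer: 4685/23 ≈ 203.70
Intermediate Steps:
w(N) = 0 (w(N) = ((N + N/(-1))*(N + N))/3 = ((N + N*(-1))*(2*N))/3 = ((N - N)*(2*N))/3 = (0*(2*N))/3 = (⅓)*0 = 0)
W(P, d) = d/(-9 + P) (W(P, d) = (d + 0)/(P - 9) = d/(-9 + P))
120*W(-14, -17) + 115 = 120*(-17/(-9 - 14)) + 115 = 120*(-17/(-23)) + 115 = 120*(-17*(-1/23)) + 115 = 120*(17/23) + 115 = 2040/23 + 115 = 4685/23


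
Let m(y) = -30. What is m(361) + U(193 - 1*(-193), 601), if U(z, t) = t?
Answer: 571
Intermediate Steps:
m(361) + U(193 - 1*(-193), 601) = -30 + 601 = 571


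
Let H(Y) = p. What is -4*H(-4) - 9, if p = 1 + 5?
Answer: -33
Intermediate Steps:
p = 6
H(Y) = 6
-4*H(-4) - 9 = -4*6 - 9 = -24 - 9 = -33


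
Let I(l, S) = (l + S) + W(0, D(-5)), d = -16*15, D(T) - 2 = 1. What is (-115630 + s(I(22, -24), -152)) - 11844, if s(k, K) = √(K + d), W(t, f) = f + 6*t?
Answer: -127474 + 14*I*√2 ≈ -1.2747e+5 + 19.799*I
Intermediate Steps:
D(T) = 3 (D(T) = 2 + 1 = 3)
d = -240
I(l, S) = 3 + S + l (I(l, S) = (l + S) + (3 + 6*0) = (S + l) + (3 + 0) = (S + l) + 3 = 3 + S + l)
s(k, K) = √(-240 + K) (s(k, K) = √(K - 240) = √(-240 + K))
(-115630 + s(I(22, -24), -152)) - 11844 = (-115630 + √(-240 - 152)) - 11844 = (-115630 + √(-392)) - 11844 = (-115630 + 14*I*√2) - 11844 = -127474 + 14*I*√2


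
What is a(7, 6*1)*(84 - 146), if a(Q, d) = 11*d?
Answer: -4092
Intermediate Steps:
a(7, 6*1)*(84 - 146) = (11*(6*1))*(84 - 146) = (11*6)*(-62) = 66*(-62) = -4092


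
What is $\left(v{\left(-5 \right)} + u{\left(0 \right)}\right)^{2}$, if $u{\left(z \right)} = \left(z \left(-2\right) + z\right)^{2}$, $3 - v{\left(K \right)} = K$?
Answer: $64$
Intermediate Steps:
$v{\left(K \right)} = 3 - K$
$u{\left(z \right)} = z^{2}$ ($u{\left(z \right)} = \left(- 2 z + z\right)^{2} = \left(- z\right)^{2} = z^{2}$)
$\left(v{\left(-5 \right)} + u{\left(0 \right)}\right)^{2} = \left(\left(3 - -5\right) + 0^{2}\right)^{2} = \left(\left(3 + 5\right) + 0\right)^{2} = \left(8 + 0\right)^{2} = 8^{2} = 64$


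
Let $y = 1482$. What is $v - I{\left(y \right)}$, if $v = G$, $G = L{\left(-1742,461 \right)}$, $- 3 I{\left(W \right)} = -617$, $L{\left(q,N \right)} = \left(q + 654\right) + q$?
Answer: $- \frac{9107}{3} \approx -3035.7$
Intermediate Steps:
$L{\left(q,N \right)} = 654 + 2 q$ ($L{\left(q,N \right)} = \left(654 + q\right) + q = 654 + 2 q$)
$I{\left(W \right)} = \frac{617}{3}$ ($I{\left(W \right)} = \left(- \frac{1}{3}\right) \left(-617\right) = \frac{617}{3}$)
$G = -2830$ ($G = 654 + 2 \left(-1742\right) = 654 - 3484 = -2830$)
$v = -2830$
$v - I{\left(y \right)} = -2830 - \frac{617}{3} = - \frac{9107}{3}$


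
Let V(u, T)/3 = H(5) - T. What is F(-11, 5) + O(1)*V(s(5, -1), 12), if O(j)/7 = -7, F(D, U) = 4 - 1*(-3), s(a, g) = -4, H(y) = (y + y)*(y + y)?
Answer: -12929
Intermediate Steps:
H(y) = 4*y² (H(y) = (2*y)*(2*y) = 4*y²)
F(D, U) = 7 (F(D, U) = 4 + 3 = 7)
O(j) = -49 (O(j) = 7*(-7) = -49)
V(u, T) = 300 - 3*T (V(u, T) = 3*(4*5² - T) = 3*(4*25 - T) = 3*(100 - T) = 300 - 3*T)
F(-11, 5) + O(1)*V(s(5, -1), 12) = 7 - 49*(300 - 3*12) = 7 - 49*(300 - 36) = 7 - 49*264 = 7 - 12936 = -12929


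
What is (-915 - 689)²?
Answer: 2572816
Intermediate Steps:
(-915 - 689)² = (-1604)² = 2572816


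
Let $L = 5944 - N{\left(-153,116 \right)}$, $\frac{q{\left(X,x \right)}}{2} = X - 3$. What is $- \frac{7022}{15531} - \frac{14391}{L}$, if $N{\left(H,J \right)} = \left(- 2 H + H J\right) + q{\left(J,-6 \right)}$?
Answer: $- \frac{128712047}{119899320} \approx -1.0735$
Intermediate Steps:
$q{\left(X,x \right)} = -6 + 2 X$ ($q{\left(X,x \right)} = 2 \left(X - 3\right) = 2 \left(-3 + X\right) = -6 + 2 X$)
$N{\left(H,J \right)} = -6 - 2 H + 2 J + H J$ ($N{\left(H,J \right)} = \left(- 2 H + H J\right) + \left(-6 + 2 J\right) = -6 - 2 H + 2 J + H J$)
$L = 23160$ ($L = 5944 - \left(-6 - -306 + 2 \cdot 116 - 17748\right) = 5944 - \left(-6 + 306 + 232 - 17748\right) = 5944 - -17216 = 5944 + 17216 = 23160$)
$- \frac{7022}{15531} - \frac{14391}{L} = - \frac{7022}{15531} - \frac{14391}{23160} = \left(-7022\right) \frac{1}{15531} - \frac{4797}{7720} = - \frac{7022}{15531} - \frac{4797}{7720} = - \frac{128712047}{119899320}$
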